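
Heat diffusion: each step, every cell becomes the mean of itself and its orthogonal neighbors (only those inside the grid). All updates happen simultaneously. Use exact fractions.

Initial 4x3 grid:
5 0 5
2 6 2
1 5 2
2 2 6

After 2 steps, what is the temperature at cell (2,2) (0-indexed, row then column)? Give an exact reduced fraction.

Answer: 421/120

Derivation:
Step 1: cell (2,2) = 15/4
Step 2: cell (2,2) = 421/120
Full grid after step 2:
  59/18 35/12 121/36
  17/6 349/100 77/24
  163/60 81/25 421/120
  95/36 239/80 65/18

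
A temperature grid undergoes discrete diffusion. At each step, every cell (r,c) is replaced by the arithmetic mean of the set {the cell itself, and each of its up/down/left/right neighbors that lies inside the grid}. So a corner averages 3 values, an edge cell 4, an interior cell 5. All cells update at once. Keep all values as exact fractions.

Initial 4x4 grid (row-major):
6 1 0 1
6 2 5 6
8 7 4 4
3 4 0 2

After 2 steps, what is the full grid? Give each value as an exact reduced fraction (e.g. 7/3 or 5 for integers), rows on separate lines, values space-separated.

Answer: 145/36 47/15 73/30 97/36
601/120 407/100 347/100 103/30
43/8 227/50 189/50 7/2
29/6 4 3 17/6

Derivation:
After step 1:
  13/3 9/4 7/4 7/3
  11/2 21/5 17/5 4
  6 5 4 4
  5 7/2 5/2 2
After step 2:
  145/36 47/15 73/30 97/36
  601/120 407/100 347/100 103/30
  43/8 227/50 189/50 7/2
  29/6 4 3 17/6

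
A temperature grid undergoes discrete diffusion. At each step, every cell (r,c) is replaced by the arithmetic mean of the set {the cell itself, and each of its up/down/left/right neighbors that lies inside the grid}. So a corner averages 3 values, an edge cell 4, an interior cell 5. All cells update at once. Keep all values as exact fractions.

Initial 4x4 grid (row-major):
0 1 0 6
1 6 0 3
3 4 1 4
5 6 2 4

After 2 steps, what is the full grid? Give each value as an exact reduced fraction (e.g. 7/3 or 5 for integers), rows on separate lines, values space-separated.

After step 1:
  2/3 7/4 7/4 3
  5/2 12/5 2 13/4
  13/4 4 11/5 3
  14/3 17/4 13/4 10/3
After step 2:
  59/36 197/120 17/8 8/3
  529/240 253/100 58/25 45/16
  173/48 161/50 289/100 707/240
  73/18 97/24 391/120 115/36

Answer: 59/36 197/120 17/8 8/3
529/240 253/100 58/25 45/16
173/48 161/50 289/100 707/240
73/18 97/24 391/120 115/36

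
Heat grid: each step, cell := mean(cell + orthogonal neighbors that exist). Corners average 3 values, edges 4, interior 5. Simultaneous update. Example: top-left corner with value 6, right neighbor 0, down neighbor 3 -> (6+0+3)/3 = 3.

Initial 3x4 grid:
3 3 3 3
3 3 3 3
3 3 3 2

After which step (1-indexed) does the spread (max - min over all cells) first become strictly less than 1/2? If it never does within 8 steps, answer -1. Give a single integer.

Step 1: max=3, min=8/3, spread=1/3
  -> spread < 1/2 first at step 1
Step 2: max=3, min=49/18, spread=5/18
Step 3: max=3, min=607/216, spread=41/216
Step 4: max=3, min=73543/25920, spread=4217/25920
Step 5: max=21521/7200, min=4456451/1555200, spread=38417/311040
Step 6: max=429403/144000, min=268735789/93312000, spread=1903471/18662400
Step 7: max=12844241/4320000, min=16195170911/5598720000, spread=18038617/223948800
Step 8: max=1153473241/388800000, min=974501417149/335923200000, spread=883978523/13436928000

Answer: 1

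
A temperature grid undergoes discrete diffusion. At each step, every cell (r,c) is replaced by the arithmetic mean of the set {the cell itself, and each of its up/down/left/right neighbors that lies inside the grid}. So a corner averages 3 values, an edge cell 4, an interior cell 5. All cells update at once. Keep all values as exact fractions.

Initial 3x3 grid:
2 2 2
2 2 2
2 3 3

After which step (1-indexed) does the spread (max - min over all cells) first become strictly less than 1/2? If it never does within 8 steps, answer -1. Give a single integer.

Answer: 2

Derivation:
Step 1: max=8/3, min=2, spread=2/3
Step 2: max=89/36, min=2, spread=17/36
  -> spread < 1/2 first at step 2
Step 3: max=5167/2160, min=371/180, spread=143/432
Step 4: max=301949/129600, min=5663/2700, spread=1205/5184
Step 5: max=17851303/7776000, min=153541/72000, spread=10151/62208
Step 6: max=1058789141/466560000, min=41889209/19440000, spread=85517/746496
Step 7: max=63059590927/27993600000, min=5067353671/2332800000, spread=720431/8957952
Step 8: max=3762846194669/1679616000000, min=12736161863/5832000000, spread=6069221/107495424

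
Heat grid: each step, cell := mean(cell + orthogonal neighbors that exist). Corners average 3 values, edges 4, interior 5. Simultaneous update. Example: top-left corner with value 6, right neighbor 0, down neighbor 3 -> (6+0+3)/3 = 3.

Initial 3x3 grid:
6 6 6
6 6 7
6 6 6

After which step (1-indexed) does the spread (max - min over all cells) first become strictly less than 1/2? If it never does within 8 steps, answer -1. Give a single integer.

Answer: 1

Derivation:
Step 1: max=19/3, min=6, spread=1/3
  -> spread < 1/2 first at step 1
Step 2: max=1507/240, min=6, spread=67/240
Step 3: max=13397/2160, min=1207/200, spread=1807/10800
Step 4: max=5341963/864000, min=32761/5400, spread=33401/288000
Step 5: max=47885933/7776000, min=3283391/540000, spread=3025513/38880000
Step 6: max=19127326867/3110400000, min=175555949/28800000, spread=53531/995328
Step 7: max=1145776925849/186624000000, min=47447116051/7776000000, spread=450953/11943936
Step 8: max=68693543560603/11197440000000, min=5699728610519/933120000000, spread=3799043/143327232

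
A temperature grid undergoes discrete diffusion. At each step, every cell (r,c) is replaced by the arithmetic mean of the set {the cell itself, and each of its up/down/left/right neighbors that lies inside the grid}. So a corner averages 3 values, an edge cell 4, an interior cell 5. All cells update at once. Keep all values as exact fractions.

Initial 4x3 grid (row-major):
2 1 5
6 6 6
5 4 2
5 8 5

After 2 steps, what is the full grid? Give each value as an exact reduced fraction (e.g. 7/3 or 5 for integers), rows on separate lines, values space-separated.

Answer: 15/4 151/40 49/12
347/80 113/25 22/5
83/16 487/100 19/4
11/2 43/8 59/12

Derivation:
After step 1:
  3 7/2 4
  19/4 23/5 19/4
  5 5 17/4
  6 11/2 5
After step 2:
  15/4 151/40 49/12
  347/80 113/25 22/5
  83/16 487/100 19/4
  11/2 43/8 59/12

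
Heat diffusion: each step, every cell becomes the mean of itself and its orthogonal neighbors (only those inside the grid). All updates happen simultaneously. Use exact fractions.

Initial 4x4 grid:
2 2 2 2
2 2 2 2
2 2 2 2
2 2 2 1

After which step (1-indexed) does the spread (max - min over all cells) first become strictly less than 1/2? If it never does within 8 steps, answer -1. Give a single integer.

Step 1: max=2, min=5/3, spread=1/3
  -> spread < 1/2 first at step 1
Step 2: max=2, min=31/18, spread=5/18
Step 3: max=2, min=391/216, spread=41/216
Step 4: max=2, min=11917/6480, spread=1043/6480
Step 5: max=2, min=363247/194400, spread=25553/194400
Step 6: max=35921/18000, min=10992541/5832000, spread=645863/5832000
Step 7: max=239029/120000, min=332278309/174960000, spread=16225973/174960000
Step 8: max=107299/54000, min=10020122017/5248800000, spread=409340783/5248800000

Answer: 1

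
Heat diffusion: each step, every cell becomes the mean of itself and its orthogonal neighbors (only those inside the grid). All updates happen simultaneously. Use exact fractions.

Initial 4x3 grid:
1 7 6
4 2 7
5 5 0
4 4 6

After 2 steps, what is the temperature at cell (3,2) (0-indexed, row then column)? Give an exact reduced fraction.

Answer: 151/36

Derivation:
Step 1: cell (3,2) = 10/3
Step 2: cell (3,2) = 151/36
Full grid after step 2:
  11/3 59/12 173/36
  33/8 379/100 239/48
  451/120 439/100 887/240
  163/36 937/240 151/36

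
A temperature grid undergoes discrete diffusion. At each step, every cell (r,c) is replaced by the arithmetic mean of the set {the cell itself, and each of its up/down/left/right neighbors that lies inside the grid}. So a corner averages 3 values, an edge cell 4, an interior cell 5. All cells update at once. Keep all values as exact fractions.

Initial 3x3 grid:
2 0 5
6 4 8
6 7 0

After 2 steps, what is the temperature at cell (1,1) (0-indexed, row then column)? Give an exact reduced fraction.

Answer: 83/20

Derivation:
Step 1: cell (1,1) = 5
Step 2: cell (1,1) = 83/20
Full grid after step 2:
  119/36 59/16 34/9
  37/8 83/20 223/48
  181/36 247/48 9/2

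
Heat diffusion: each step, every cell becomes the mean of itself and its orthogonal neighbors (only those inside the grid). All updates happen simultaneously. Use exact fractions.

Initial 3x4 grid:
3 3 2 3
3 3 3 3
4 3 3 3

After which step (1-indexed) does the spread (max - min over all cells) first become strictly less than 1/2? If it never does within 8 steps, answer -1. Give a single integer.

Answer: 3

Derivation:
Step 1: max=10/3, min=8/3, spread=2/3
Step 2: max=59/18, min=329/120, spread=193/360
Step 3: max=689/216, min=3029/1080, spread=52/135
  -> spread < 1/2 first at step 3
Step 4: max=406501/129600, min=92159/32400, spread=7573/25920
Step 5: max=24108569/7776000, min=1393129/486000, spread=363701/1555200
Step 6: max=1433371711/466560000, min=168530167/58320000, spread=681043/3732480
Step 7: max=85448842949/27993600000, min=2542703957/874800000, spread=163292653/1119744000
Step 8: max=5100576434191/1679616000000, min=306637789301/104976000000, spread=1554974443/13436928000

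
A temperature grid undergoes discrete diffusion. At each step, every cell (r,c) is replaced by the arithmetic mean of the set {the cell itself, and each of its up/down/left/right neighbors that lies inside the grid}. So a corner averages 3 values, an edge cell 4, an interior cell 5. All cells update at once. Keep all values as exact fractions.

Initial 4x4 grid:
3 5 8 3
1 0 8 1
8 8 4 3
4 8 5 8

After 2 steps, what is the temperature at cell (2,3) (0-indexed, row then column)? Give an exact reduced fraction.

Answer: 1121/240

Derivation:
Step 1: cell (2,3) = 4
Step 2: cell (2,3) = 1121/240
Full grid after step 2:
  10/3 87/20 91/20 55/12
  313/80 106/25 479/100 319/80
  1231/240 271/50 513/100 1121/240
  109/18 743/120 703/120 187/36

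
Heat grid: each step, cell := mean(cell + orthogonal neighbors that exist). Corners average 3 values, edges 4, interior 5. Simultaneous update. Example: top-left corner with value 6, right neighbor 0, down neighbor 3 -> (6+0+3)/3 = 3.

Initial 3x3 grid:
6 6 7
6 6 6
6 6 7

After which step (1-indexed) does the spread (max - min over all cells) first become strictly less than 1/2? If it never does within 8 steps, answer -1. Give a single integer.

Answer: 2

Derivation:
Step 1: max=13/2, min=6, spread=1/2
Step 2: max=229/36, min=6, spread=13/36
  -> spread < 1/2 first at step 2
Step 3: max=9077/1440, min=875/144, spread=109/480
Step 4: max=162149/25920, min=21961/3600, spread=20149/129600
Step 5: max=32333933/5184000, min=3178891/518400, spread=545023/5184000
Step 6: max=1933623751/311040000, min=39811237/6480000, spread=36295/497664
Step 7: max=115859570597/18662400000, min=9575335831/1555200000, spread=305773/5971968
Step 8: max=6941778670159/1119744000000, min=95854575497/15552000000, spread=2575951/71663616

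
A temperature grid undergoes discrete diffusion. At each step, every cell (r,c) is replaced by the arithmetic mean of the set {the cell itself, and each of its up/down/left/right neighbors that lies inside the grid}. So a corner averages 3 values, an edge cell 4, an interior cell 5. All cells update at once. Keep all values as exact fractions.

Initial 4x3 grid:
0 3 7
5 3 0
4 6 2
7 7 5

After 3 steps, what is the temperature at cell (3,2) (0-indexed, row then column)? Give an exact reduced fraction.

Step 1: cell (3,2) = 14/3
Step 2: cell (3,2) = 85/18
Step 3: cell (3,2) = 4997/1080
Full grid after step 3:
  7039/2160 15287/4800 3457/1080
  6637/1800 901/250 24623/7200
  5653/1200 1639/375 29443/7200
  3833/720 73901/14400 4997/1080

Answer: 4997/1080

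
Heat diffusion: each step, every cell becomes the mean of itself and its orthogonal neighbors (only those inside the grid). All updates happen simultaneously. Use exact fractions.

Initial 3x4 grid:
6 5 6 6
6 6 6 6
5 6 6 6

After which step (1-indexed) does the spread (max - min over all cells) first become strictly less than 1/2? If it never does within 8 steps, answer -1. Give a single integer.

Step 1: max=6, min=17/3, spread=1/3
  -> spread < 1/2 first at step 1
Step 2: max=6, min=1373/240, spread=67/240
Step 3: max=287/48, min=12373/2160, spread=271/1080
Step 4: max=14279/2400, min=745601/129600, spread=5093/25920
Step 5: max=1281389/216000, min=44844499/7776000, spread=257101/1555200
Step 6: max=38332033/6480000, min=2697706001/466560000, spread=497603/3732480
Step 7: max=382553887/64800000, min=162167562859/27993600000, spread=123828653/1119744000
Step 8: max=34369704587/5832000000, min=9746554115681/1679616000000, spread=1215366443/13436928000

Answer: 1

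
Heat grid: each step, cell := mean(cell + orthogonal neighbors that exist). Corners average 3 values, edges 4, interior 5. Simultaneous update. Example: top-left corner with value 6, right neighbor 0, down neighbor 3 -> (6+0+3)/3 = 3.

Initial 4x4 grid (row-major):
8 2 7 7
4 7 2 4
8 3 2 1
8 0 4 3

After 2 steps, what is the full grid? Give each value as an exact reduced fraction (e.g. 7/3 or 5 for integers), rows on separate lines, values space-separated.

Answer: 209/36 563/120 209/40 14/3
623/120 99/20 92/25 41/10
131/24 39/10 311/100 83/30
89/18 23/6 83/30 89/36

Derivation:
After step 1:
  14/3 6 9/2 6
  27/4 18/5 22/5 7/2
  23/4 4 12/5 5/2
  16/3 15/4 9/4 8/3
After step 2:
  209/36 563/120 209/40 14/3
  623/120 99/20 92/25 41/10
  131/24 39/10 311/100 83/30
  89/18 23/6 83/30 89/36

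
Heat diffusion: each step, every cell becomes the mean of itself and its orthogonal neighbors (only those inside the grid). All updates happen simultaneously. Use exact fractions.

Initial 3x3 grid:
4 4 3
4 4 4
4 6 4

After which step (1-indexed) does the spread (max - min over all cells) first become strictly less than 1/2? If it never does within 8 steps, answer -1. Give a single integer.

Answer: 3

Derivation:
Step 1: max=14/3, min=11/3, spread=1
Step 2: max=547/120, min=67/18, spread=301/360
Step 3: max=4757/1080, min=56423/14400, spread=21011/43200
  -> spread < 1/2 first at step 3
Step 4: max=1864303/432000, min=257209/64800, spread=448729/1296000
Step 5: max=16612373/3888000, min=15708623/3888000, spread=1205/5184
Step 6: max=986742931/233280000, min=948676681/233280000, spread=10151/62208
Step 7: max=58926663557/13996800000, min=57323219807/13996800000, spread=85517/746496
Step 8: max=3519688079779/839808000000, min=3452147673529/839808000000, spread=720431/8957952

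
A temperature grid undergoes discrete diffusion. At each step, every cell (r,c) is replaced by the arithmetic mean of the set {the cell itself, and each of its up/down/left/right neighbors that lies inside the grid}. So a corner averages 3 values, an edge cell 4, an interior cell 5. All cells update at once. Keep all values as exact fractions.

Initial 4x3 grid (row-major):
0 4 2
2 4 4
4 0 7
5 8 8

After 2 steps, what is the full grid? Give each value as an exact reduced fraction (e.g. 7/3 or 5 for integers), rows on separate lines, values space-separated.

Answer: 7/3 319/120 121/36
201/80 333/100 227/60
931/240 403/100 319/60
41/9 1391/240 53/9

Derivation:
After step 1:
  2 5/2 10/3
  5/2 14/5 17/4
  11/4 23/5 19/4
  17/3 21/4 23/3
After step 2:
  7/3 319/120 121/36
  201/80 333/100 227/60
  931/240 403/100 319/60
  41/9 1391/240 53/9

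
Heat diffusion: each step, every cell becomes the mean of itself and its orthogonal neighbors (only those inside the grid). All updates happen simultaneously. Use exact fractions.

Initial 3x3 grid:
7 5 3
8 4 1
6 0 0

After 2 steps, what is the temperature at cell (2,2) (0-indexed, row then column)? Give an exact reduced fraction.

Answer: 29/18

Derivation:
Step 1: cell (2,2) = 1/3
Step 2: cell (2,2) = 29/18
Full grid after step 2:
  53/9 1081/240 13/4
  1271/240 191/50 67/30
  161/36 111/40 29/18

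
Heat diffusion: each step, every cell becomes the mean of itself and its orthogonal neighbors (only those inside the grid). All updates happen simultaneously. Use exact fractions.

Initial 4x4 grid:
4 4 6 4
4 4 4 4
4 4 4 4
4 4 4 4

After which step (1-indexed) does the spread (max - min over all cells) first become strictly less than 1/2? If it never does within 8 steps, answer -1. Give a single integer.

Answer: 3

Derivation:
Step 1: max=14/3, min=4, spread=2/3
Step 2: max=271/60, min=4, spread=31/60
Step 3: max=2371/540, min=4, spread=211/540
  -> spread < 1/2 first at step 3
Step 4: max=232843/54000, min=4, spread=16843/54000
Step 5: max=2082643/486000, min=18079/4500, spread=130111/486000
Step 6: max=61962367/14580000, min=1087159/270000, spread=3255781/14580000
Step 7: max=1849953691/437400000, min=1091107/270000, spread=82360351/437400000
Step 8: max=55239316891/13122000000, min=196906441/48600000, spread=2074577821/13122000000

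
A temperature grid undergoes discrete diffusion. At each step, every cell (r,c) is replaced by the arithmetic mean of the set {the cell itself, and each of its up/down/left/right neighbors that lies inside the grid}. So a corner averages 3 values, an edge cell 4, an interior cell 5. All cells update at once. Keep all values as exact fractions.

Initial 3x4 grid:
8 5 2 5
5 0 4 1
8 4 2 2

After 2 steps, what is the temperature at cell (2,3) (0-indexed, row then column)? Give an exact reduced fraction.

Answer: 23/9

Derivation:
Step 1: cell (2,3) = 5/3
Step 2: cell (2,3) = 23/9
Full grid after step 2:
  5 347/80 733/240 29/9
  1231/240 179/50 77/25 137/60
  173/36 473/120 299/120 23/9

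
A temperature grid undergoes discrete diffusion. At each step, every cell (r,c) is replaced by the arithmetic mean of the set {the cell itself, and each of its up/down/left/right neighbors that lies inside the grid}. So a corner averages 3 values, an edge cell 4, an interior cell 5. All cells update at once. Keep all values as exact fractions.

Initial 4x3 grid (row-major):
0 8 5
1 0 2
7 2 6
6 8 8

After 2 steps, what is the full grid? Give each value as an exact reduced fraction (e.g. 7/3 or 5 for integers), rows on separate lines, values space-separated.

After step 1:
  3 13/4 5
  2 13/5 13/4
  4 23/5 9/2
  7 6 22/3
After step 2:
  11/4 277/80 23/6
  29/10 157/50 307/80
  22/5 217/50 1181/240
  17/3 187/30 107/18

Answer: 11/4 277/80 23/6
29/10 157/50 307/80
22/5 217/50 1181/240
17/3 187/30 107/18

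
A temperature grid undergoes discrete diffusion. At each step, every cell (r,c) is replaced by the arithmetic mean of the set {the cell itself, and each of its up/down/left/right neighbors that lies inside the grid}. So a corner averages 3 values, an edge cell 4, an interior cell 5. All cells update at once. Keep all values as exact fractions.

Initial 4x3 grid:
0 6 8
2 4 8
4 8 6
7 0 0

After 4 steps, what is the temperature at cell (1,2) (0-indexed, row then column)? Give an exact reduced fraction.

Answer: 113639/21600

Derivation:
Step 1: cell (1,2) = 13/2
Step 2: cell (1,2) = 187/30
Step 3: cell (1,2) = 487/90
Step 4: cell (1,2) = 113639/21600
Full grid after step 4:
  3461/810 141197/28800 68971/12960
  186803/43200 586/125 113639/21600
  177539/43200 324241/72000 11123/2400
  21131/5184 700481/172800 7423/1728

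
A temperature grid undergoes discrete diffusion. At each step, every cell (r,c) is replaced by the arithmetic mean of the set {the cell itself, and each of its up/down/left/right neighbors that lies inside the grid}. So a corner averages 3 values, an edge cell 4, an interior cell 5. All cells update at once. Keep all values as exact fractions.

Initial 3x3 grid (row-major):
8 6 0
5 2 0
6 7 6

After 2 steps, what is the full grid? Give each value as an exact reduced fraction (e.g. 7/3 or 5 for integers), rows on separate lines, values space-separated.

Answer: 187/36 49/12 8/3
259/48 41/10 37/12
11/2 235/48 139/36

Derivation:
After step 1:
  19/3 4 2
  21/4 4 2
  6 21/4 13/3
After step 2:
  187/36 49/12 8/3
  259/48 41/10 37/12
  11/2 235/48 139/36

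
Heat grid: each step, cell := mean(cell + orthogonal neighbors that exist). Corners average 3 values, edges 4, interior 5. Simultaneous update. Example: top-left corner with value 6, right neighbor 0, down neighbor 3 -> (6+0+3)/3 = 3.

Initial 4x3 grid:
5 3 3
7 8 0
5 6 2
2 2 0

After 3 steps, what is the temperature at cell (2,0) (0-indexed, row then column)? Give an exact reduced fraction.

Step 1: cell (2,0) = 5
Step 2: cell (2,0) = 377/80
Step 3: cell (2,0) = 3451/800
Full grid after step 3:
  221/45 21041/4800 629/180
  12023/2400 8369/2000 8323/2400
  3451/800 5663/1500 20759/7200
  2657/720 21749/7200 5471/2160

Answer: 3451/800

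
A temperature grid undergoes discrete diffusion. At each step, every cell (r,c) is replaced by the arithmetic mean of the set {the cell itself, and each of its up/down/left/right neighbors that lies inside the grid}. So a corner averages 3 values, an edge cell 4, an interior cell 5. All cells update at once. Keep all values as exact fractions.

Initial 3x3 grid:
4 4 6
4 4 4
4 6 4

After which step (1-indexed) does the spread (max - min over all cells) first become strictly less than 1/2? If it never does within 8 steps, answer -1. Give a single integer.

Answer: 2

Derivation:
Step 1: max=14/3, min=4, spread=2/3
Step 2: max=547/120, min=25/6, spread=47/120
  -> spread < 1/2 first at step 2
Step 3: max=2461/540, min=171/40, spread=61/216
Step 4: max=146237/32400, min=93233/21600, spread=511/2592
Step 5: max=8735089/1944000, min=5643851/1296000, spread=4309/31104
Step 6: max=521543633/116640000, min=113378099/25920000, spread=36295/373248
Step 7: max=31202643901/6998400000, min=20483249059/4665600000, spread=305773/4478976
Step 8: max=1867713511397/419904000000, min=1231725929473/279936000000, spread=2575951/53747712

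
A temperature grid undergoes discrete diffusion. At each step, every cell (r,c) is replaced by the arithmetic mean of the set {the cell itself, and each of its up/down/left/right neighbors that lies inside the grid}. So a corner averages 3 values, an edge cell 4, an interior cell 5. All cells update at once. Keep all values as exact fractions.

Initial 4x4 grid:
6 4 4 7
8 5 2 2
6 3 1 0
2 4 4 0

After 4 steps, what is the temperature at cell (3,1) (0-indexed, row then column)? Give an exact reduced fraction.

Step 1: cell (3,1) = 13/4
Step 2: cell (3,1) = 133/40
Step 3: cell (3,1) = 247/75
Step 4: cell (3,1) = 7483/2250
Full grid after step 4:
  271/54 54893/12000 419389/108000 111361/32400
  171329/36000 2107/500 307279/90000 157937/54000
  17137/4000 109873/30000 125891/45000 25081/10800
  14069/3600 7483/2250 6769/2700 33179/16200

Answer: 7483/2250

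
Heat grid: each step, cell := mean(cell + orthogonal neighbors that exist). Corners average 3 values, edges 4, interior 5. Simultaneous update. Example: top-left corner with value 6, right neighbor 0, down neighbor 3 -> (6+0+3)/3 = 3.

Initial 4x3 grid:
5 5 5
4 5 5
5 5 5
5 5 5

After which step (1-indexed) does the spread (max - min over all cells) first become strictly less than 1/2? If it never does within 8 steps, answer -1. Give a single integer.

Step 1: max=5, min=14/3, spread=1/3
  -> spread < 1/2 first at step 1
Step 2: max=5, min=569/120, spread=31/120
Step 3: max=5, min=5189/1080, spread=211/1080
Step 4: max=8953/1800, min=523103/108000, spread=14077/108000
Step 5: max=536317/108000, min=4719593/972000, spread=5363/48600
Step 6: max=297131/60000, min=142059191/29160000, spread=93859/1166400
Step 7: max=480663533/97200000, min=8537725519/1749600000, spread=4568723/69984000
Step 8: max=14398381111/2916000000, min=513099564371/104976000000, spread=8387449/167961600

Answer: 1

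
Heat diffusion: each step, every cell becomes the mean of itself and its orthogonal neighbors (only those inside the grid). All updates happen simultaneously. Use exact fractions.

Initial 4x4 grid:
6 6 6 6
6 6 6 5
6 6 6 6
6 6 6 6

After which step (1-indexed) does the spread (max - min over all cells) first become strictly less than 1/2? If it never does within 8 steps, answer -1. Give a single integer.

Step 1: max=6, min=17/3, spread=1/3
  -> spread < 1/2 first at step 1
Step 2: max=6, min=689/120, spread=31/120
Step 3: max=6, min=6269/1080, spread=211/1080
Step 4: max=6, min=631157/108000, spread=16843/108000
Step 5: max=53921/9000, min=5693357/972000, spread=130111/972000
Step 6: max=3232841/540000, min=171317633/29160000, spread=3255781/29160000
Step 7: max=3228893/540000, min=5148446309/874800000, spread=82360351/874800000
Step 8: max=580693559/97200000, min=154712683109/26244000000, spread=2074577821/26244000000

Answer: 1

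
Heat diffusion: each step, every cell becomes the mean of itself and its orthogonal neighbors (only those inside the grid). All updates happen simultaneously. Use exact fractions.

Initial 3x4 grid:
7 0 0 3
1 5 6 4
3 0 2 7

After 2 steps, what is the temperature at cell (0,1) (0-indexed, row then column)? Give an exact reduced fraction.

Answer: 619/240

Derivation:
Step 1: cell (0,1) = 3
Step 2: cell (0,1) = 619/240
Full grid after step 2:
  29/9 619/240 659/240 115/36
  13/5 153/50 84/25 113/30
  47/18 599/240 839/240 157/36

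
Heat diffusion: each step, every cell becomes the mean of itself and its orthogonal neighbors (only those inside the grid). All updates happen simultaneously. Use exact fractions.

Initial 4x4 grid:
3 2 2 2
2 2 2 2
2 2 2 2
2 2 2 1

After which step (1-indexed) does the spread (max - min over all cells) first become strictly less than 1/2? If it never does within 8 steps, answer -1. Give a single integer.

Answer: 3

Derivation:
Step 1: max=7/3, min=5/3, spread=2/3
Step 2: max=41/18, min=31/18, spread=5/9
Step 3: max=473/216, min=391/216, spread=41/108
  -> spread < 1/2 first at step 3
Step 4: max=14003/6480, min=11917/6480, spread=1043/3240
Step 5: max=414353/194400, min=363247/194400, spread=25553/97200
Step 6: max=12309863/5832000, min=11018137/5832000, spread=645863/2916000
Step 7: max=366145973/174960000, min=333694027/174960000, spread=16225973/87480000
Step 8: max=10906940783/5248800000, min=10088259217/5248800000, spread=409340783/2624400000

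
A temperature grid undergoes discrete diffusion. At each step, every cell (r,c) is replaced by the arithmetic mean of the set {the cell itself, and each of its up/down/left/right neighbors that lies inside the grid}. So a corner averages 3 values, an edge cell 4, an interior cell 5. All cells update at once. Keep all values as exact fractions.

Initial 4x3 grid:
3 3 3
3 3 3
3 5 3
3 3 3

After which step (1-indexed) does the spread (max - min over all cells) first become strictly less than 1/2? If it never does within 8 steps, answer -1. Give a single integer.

Step 1: max=7/2, min=3, spread=1/2
Step 2: max=173/50, min=3, spread=23/50
  -> spread < 1/2 first at step 2
Step 3: max=8011/2400, min=613/200, spread=131/480
Step 4: max=71351/21600, min=11191/3600, spread=841/4320
Step 5: max=28462051/8640000, min=2253373/720000, spread=56863/345600
Step 6: max=254814341/77760000, min=20429543/6480000, spread=386393/3110400
Step 7: max=101705723131/31104000000, min=8196358813/2592000000, spread=26795339/248832000
Step 8: max=6082535714129/1866240000000, min=493646149667/155520000000, spread=254051069/2985984000

Answer: 2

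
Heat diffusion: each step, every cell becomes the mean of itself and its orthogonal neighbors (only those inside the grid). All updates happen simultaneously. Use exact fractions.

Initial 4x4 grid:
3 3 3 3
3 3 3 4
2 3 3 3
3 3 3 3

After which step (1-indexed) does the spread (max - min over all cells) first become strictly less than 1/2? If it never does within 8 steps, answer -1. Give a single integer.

Step 1: max=10/3, min=8/3, spread=2/3
Step 2: max=391/120, min=329/120, spread=31/60
Step 3: max=3451/1080, min=3029/1080, spread=211/540
  -> spread < 1/2 first at step 3
Step 4: max=102241/32400, min=92159/32400, spread=5041/16200
Step 5: max=3046111/972000, min=2785889/972000, spread=130111/486000
Step 6: max=90735781/29160000, min=84224219/29160000, spread=3255781/14580000
Step 7: max=2706760351/874800000, min=2542039649/874800000, spread=82360351/437400000
Step 8: max=80806577821/26244000000, min=76657422179/26244000000, spread=2074577821/13122000000

Answer: 3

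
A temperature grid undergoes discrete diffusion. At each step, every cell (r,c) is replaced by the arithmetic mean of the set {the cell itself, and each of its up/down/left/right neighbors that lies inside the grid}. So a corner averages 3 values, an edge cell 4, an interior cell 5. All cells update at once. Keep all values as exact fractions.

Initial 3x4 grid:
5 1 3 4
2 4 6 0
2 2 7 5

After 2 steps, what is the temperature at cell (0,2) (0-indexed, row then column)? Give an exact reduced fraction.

Step 1: cell (0,2) = 7/2
Step 2: cell (0,2) = 157/48
Full grid after step 2:
  55/18 149/48 157/48 115/36
  131/48 69/20 77/20 169/48
  3 55/16 67/16 17/4

Answer: 157/48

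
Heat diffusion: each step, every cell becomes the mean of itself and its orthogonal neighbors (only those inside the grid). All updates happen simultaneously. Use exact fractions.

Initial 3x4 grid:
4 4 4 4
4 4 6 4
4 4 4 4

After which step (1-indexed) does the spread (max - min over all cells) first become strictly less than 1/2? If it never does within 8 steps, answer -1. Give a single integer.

Step 1: max=9/2, min=4, spread=1/2
Step 2: max=223/50, min=4, spread=23/50
  -> spread < 1/2 first at step 2
Step 3: max=10411/2400, min=813/200, spread=131/480
Step 4: max=92951/21600, min=14791/3600, spread=841/4320
Step 5: max=37102051/8640000, min=2973373/720000, spread=56863/345600
Step 6: max=332574341/77760000, min=26909543/6480000, spread=386393/3110400
Step 7: max=132809723131/31104000000, min=10788358813/2592000000, spread=26795339/248832000
Step 8: max=7948775714129/1866240000000, min=649166149667/155520000000, spread=254051069/2985984000

Answer: 2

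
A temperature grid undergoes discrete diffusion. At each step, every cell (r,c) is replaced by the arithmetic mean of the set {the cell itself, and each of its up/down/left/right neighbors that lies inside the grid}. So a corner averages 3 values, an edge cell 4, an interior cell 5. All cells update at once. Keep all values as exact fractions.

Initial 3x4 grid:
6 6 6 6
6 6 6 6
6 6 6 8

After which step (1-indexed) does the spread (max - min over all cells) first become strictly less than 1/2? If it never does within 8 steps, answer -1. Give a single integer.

Step 1: max=20/3, min=6, spread=2/3
Step 2: max=59/9, min=6, spread=5/9
Step 3: max=689/108, min=6, spread=41/108
  -> spread < 1/2 first at step 3
Step 4: max=81977/12960, min=6, spread=4217/12960
Step 5: max=4874749/777600, min=21679/3600, spread=38417/155520
Step 6: max=291136211/46656000, min=434597/72000, spread=1903471/9331200
Step 7: max=17397149089/2799360000, min=13075759/2160000, spread=18038617/111974400
Step 8: max=1041037782851/167961600000, min=1179326759/194400000, spread=883978523/6718464000

Answer: 3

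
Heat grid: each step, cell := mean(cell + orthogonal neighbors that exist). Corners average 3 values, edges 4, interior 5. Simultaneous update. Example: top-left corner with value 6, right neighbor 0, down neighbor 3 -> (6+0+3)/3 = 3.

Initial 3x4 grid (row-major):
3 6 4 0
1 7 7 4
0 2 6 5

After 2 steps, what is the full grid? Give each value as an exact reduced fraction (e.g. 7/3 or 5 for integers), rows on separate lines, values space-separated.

After step 1:
  10/3 5 17/4 8/3
  11/4 23/5 28/5 4
  1 15/4 5 5
After step 2:
  133/36 1031/240 1051/240 131/36
  701/240 217/50 469/100 259/60
  5/2 287/80 387/80 14/3

Answer: 133/36 1031/240 1051/240 131/36
701/240 217/50 469/100 259/60
5/2 287/80 387/80 14/3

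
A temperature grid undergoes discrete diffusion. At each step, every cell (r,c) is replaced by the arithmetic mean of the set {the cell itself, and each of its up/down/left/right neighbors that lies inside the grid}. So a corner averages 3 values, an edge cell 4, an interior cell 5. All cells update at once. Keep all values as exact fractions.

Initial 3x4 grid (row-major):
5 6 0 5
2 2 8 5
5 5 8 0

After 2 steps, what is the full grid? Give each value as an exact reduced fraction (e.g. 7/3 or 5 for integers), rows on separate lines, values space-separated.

After step 1:
  13/3 13/4 19/4 10/3
  7/2 23/5 23/5 9/2
  4 5 21/4 13/3
After step 2:
  133/36 127/30 239/60 151/36
  493/120 419/100 237/50 503/120
  25/6 377/80 1151/240 169/36

Answer: 133/36 127/30 239/60 151/36
493/120 419/100 237/50 503/120
25/6 377/80 1151/240 169/36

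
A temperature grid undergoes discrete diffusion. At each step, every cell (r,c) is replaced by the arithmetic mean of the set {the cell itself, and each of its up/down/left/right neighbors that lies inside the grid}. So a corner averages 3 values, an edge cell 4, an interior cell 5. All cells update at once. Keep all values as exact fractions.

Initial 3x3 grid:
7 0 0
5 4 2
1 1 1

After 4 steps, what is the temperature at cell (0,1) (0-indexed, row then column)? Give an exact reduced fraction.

Step 1: cell (0,1) = 11/4
Step 2: cell (0,1) = 589/240
Step 3: cell (0,1) = 37523/14400
Step 4: cell (0,1) = 2157181/864000
Full grid after step 4:
  1979/675 2157181/864000 137659/64800
  2419931/864000 436361/180000 563227/288000
  42971/16200 1932181/864000 125159/64800

Answer: 2157181/864000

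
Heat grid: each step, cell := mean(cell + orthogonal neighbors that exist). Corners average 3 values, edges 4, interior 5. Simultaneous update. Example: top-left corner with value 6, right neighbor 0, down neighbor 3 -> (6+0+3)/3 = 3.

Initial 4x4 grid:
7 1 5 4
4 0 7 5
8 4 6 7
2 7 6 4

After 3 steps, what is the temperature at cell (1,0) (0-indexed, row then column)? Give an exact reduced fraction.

Step 1: cell (1,0) = 19/4
Step 2: cell (1,0) = 329/80
Step 3: cell (1,0) = 10351/2400
Full grid after step 3:
  943/240 601/150 3941/900 10231/2160
  10351/2400 8559/2000 28333/6000 36913/7200
  33757/7200 29389/6000 31309/6000 39361/7200
  2195/432 9223/1800 9829/1800 2435/432

Answer: 10351/2400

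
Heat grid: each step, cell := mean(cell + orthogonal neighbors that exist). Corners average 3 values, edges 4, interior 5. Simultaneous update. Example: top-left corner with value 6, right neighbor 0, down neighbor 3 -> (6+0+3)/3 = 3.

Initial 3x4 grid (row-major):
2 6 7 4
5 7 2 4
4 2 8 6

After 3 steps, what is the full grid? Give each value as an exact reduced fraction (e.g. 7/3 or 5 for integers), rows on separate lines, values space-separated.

After step 1:
  13/3 11/2 19/4 5
  9/2 22/5 28/5 4
  11/3 21/4 9/2 6
After step 2:
  43/9 1139/240 417/80 55/12
  169/40 101/20 93/20 103/20
  161/36 1069/240 427/80 29/6
After step 3:
  9899/2160 7123/1440 2303/480 3587/720
  741/160 37/8 127/25 1153/240
  9469/2160 6953/1440 771/160 3677/720

Answer: 9899/2160 7123/1440 2303/480 3587/720
741/160 37/8 127/25 1153/240
9469/2160 6953/1440 771/160 3677/720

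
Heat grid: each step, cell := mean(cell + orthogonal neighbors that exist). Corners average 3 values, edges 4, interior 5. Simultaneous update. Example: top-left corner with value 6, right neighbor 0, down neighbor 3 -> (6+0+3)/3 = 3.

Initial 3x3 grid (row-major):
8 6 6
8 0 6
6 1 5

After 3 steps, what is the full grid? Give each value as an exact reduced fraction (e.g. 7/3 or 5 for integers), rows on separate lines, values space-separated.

Answer: 6151/1080 9473/1800 3679/720
36617/7200 29033/6000 21403/4800
1687/360 1669/400 331/80

Derivation:
After step 1:
  22/3 5 6
  11/2 21/5 17/4
  5 3 4
After step 2:
  107/18 169/30 61/12
  661/120 439/100 369/80
  9/2 81/20 15/4
After step 3:
  6151/1080 9473/1800 3679/720
  36617/7200 29033/6000 21403/4800
  1687/360 1669/400 331/80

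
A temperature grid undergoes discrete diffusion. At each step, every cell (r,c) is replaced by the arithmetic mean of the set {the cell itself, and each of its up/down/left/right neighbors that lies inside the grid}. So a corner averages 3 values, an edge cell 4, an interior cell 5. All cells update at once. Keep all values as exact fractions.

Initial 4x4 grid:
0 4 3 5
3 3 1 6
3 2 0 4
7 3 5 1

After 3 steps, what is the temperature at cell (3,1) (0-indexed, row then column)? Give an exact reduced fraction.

Step 1: cell (3,1) = 17/4
Step 2: cell (3,1) = 391/120
Step 3: cell (3,1) = 12121/3600
Full grid after step 3:
  5591/2160 19289/7200 23161/7200 3863/1080
  1199/450 16613/6000 8759/3000 24421/7200
  2929/900 8581/3000 3511/1200 21317/7200
  3781/1080 12121/3600 10381/3600 6449/2160

Answer: 12121/3600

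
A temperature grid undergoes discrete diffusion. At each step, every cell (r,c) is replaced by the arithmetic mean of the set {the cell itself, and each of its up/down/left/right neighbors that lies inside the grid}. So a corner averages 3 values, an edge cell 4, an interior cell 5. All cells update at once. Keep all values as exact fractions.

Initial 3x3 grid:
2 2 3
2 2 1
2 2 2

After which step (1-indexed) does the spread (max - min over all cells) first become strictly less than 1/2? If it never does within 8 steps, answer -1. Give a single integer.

Answer: 2

Derivation:
Step 1: max=9/4, min=5/3, spread=7/12
Step 2: max=25/12, min=28/15, spread=13/60
  -> spread < 1/2 first at step 2
Step 3: max=9827/4800, min=253/135, spread=7483/43200
Step 4: max=87457/43200, min=207779/108000, spread=21727/216000
Step 5: max=11522681/5760000, min=1876289/972000, spread=10906147/155520000
Step 6: max=310334713/155520000, min=227079941/116640000, spread=36295/746496
Step 7: max=18530162411/9331200000, min=3414684163/1749600000, spread=305773/8957952
Step 8: max=1109682305617/559872000000, min=822199420619/419904000000, spread=2575951/107495424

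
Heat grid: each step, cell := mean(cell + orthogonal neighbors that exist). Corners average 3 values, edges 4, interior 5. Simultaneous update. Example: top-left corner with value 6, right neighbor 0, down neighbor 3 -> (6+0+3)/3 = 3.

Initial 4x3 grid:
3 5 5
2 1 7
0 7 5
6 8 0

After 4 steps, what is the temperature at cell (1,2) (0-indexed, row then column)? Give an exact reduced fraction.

Answer: 950827/216000

Derivation:
Step 1: cell (1,2) = 9/2
Step 2: cell (1,2) = 1159/240
Step 3: cell (1,2) = 31411/7200
Step 4: cell (1,2) = 950827/216000
Full grid after step 4:
  113443/32400 569713/144000 137093/32400
  795827/216000 235967/60000 950827/216000
  843007/216000 513559/120000 958007/216000
  552377/129600 1266041/288000 598177/129600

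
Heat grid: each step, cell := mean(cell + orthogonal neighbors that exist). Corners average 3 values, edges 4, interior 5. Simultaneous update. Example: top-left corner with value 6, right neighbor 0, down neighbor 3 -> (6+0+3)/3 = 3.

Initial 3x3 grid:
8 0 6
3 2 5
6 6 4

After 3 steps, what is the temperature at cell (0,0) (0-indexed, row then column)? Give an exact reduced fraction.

Step 1: cell (0,0) = 11/3
Step 2: cell (0,0) = 149/36
Step 3: cell (0,0) = 8587/2160
Full grid after step 3:
  8587/2160 1787/450 8377/2160
  61859/14400 12229/3000 60209/14400
  3199/720 10739/2400 1043/240

Answer: 8587/2160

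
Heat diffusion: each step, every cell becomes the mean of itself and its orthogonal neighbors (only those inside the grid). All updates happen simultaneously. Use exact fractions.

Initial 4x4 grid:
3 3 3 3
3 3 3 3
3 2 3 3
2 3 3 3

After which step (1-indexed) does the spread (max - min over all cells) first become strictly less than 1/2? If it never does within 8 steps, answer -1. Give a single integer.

Answer: 2

Derivation:
Step 1: max=3, min=5/2, spread=1/2
Step 2: max=3, min=23/9, spread=4/9
  -> spread < 1/2 first at step 2
Step 3: max=3, min=1447/540, spread=173/540
Step 4: max=1787/600, min=10909/4050, spread=4613/16200
Step 5: max=53531/18000, min=665807/243000, spread=113723/486000
Step 6: max=319477/108000, min=20119931/7290000, spread=2889533/14580000
Step 7: max=9556717/3240000, min=304381063/109350000, spread=72632543/437400000
Step 8: max=1428002657/486000000, min=18361305743/6561000000, spread=1833460253/13122000000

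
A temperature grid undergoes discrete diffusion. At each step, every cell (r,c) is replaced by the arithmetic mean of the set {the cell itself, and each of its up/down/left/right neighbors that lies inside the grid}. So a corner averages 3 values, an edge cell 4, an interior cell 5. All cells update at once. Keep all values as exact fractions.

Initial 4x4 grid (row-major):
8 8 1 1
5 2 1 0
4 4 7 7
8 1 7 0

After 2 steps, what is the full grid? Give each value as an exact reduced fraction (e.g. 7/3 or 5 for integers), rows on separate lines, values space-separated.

After step 1:
  7 19/4 11/4 2/3
  19/4 4 11/5 9/4
  21/4 18/5 26/5 7/2
  13/3 5 15/4 14/3
After step 2:
  11/2 37/8 311/120 17/9
  21/4 193/50 82/25 517/240
  269/60 461/100 73/20 937/240
  175/36 1001/240 1117/240 143/36

Answer: 11/2 37/8 311/120 17/9
21/4 193/50 82/25 517/240
269/60 461/100 73/20 937/240
175/36 1001/240 1117/240 143/36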